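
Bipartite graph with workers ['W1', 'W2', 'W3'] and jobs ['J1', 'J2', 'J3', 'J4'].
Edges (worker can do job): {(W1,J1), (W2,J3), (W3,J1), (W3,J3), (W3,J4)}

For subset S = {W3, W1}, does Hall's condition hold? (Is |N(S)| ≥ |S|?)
Yes: |N(S)| = 3, |S| = 2

Subset S = {W3, W1}
Neighbors N(S) = {J1, J3, J4}

|N(S)| = 3, |S| = 2
Hall's condition: |N(S)| ≥ |S| is satisfied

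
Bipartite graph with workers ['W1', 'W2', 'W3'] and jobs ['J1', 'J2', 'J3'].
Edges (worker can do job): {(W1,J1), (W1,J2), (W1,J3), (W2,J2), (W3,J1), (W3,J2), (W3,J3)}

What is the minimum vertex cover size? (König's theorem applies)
Minimum vertex cover size = 3

By König's theorem: in bipartite graphs,
min vertex cover = max matching = 3

Maximum matching has size 3, so minimum vertex cover also has size 3.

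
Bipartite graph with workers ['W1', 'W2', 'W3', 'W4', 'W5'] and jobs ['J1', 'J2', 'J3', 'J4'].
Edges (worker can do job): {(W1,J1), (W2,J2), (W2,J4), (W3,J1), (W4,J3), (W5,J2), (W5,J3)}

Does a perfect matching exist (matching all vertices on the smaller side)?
Yes, perfect matching exists (size 4)

Perfect matching: {(W2,J4), (W3,J1), (W4,J3), (W5,J2)}
All 4 vertices on the smaller side are matched.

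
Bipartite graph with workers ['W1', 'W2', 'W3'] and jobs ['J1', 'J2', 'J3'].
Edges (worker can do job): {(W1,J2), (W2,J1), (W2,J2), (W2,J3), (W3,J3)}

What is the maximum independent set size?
Maximum independent set = 3

By König's theorem:
- Min vertex cover = Max matching = 3
- Max independent set = Total vertices - Min vertex cover
- Max independent set = 6 - 3 = 3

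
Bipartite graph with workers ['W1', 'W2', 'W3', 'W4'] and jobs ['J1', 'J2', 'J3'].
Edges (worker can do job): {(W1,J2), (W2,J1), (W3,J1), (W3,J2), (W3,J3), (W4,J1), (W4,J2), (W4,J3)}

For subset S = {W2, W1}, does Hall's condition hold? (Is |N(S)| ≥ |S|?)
Yes: |N(S)| = 2, |S| = 2

Subset S = {W2, W1}
Neighbors N(S) = {J1, J2}

|N(S)| = 2, |S| = 2
Hall's condition: |N(S)| ≥ |S| is satisfied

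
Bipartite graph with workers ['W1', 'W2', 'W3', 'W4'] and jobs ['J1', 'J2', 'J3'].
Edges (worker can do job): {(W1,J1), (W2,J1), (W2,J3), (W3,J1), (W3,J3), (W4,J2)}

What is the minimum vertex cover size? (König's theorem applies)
Minimum vertex cover size = 3

By König's theorem: in bipartite graphs,
min vertex cover = max matching = 3

Maximum matching has size 3, so minimum vertex cover also has size 3.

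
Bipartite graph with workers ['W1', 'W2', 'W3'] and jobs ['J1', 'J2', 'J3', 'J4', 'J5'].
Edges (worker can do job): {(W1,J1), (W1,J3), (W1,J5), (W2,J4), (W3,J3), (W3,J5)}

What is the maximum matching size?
Maximum matching size = 3

Maximum matching: {(W1,J1), (W2,J4), (W3,J3)}
Size: 3

This assigns 3 workers to 3 distinct jobs.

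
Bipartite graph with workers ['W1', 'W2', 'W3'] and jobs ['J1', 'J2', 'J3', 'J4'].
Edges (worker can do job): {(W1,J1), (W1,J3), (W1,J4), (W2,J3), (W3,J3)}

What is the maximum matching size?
Maximum matching size = 2

Maximum matching: {(W1,J1), (W3,J3)}
Size: 2

This assigns 2 workers to 2 distinct jobs.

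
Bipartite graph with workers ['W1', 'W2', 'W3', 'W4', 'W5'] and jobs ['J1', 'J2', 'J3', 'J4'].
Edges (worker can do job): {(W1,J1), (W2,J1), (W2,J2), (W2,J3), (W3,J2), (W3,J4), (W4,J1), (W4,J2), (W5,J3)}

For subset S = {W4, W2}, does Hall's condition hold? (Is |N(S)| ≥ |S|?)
Yes: |N(S)| = 3, |S| = 2

Subset S = {W4, W2}
Neighbors N(S) = {J1, J2, J3}

|N(S)| = 3, |S| = 2
Hall's condition: |N(S)| ≥ |S| is satisfied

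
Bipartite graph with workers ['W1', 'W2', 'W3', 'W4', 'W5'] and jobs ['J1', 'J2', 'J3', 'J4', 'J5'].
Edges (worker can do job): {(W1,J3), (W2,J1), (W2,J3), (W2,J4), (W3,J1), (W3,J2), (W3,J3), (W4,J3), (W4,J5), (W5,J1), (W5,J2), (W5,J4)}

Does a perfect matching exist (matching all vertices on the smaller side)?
Yes, perfect matching exists (size 5)

Perfect matching: {(W1,J3), (W2,J1), (W3,J2), (W4,J5), (W5,J4)}
All 5 vertices on the smaller side are matched.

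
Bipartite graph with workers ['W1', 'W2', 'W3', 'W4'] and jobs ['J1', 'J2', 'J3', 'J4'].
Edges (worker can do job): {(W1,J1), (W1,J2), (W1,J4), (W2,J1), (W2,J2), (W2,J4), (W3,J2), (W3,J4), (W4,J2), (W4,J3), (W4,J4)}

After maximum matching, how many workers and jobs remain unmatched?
Unmatched: 0 workers, 0 jobs

Maximum matching size: 4
Workers: 4 total, 4 matched, 0 unmatched
Jobs: 4 total, 4 matched, 0 unmatched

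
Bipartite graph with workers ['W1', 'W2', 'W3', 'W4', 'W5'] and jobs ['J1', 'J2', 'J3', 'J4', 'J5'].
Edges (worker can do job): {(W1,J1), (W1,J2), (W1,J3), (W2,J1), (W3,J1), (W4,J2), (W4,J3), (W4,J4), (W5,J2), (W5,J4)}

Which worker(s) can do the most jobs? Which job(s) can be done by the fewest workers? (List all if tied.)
Most versatile: W1, W4 (3 jobs); Least covered: J5 (0 workers)

Worker degrees (jobs they can do): W1:3, W2:1, W3:1, W4:3, W5:2
Job degrees (workers who can do it): J1:3, J2:3, J3:2, J4:2, J5:0

Maximum worker degree is 3, achieved by: W1, W4
Minimum job degree is 0, achieved by: J5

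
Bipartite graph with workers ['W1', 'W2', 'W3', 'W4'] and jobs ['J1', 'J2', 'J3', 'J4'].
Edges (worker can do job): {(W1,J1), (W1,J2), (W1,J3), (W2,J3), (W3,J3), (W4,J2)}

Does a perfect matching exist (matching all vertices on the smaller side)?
No, maximum matching has size 3 < 4

Maximum matching has size 3, need 4 for perfect matching.
Unmatched workers: ['W2']
Unmatched jobs: ['J4']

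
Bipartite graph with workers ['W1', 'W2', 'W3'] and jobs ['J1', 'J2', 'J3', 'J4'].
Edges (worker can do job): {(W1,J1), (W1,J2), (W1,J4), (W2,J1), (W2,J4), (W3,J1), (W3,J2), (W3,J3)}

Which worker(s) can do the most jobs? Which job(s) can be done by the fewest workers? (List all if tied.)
Most versatile: W1, W3 (3 jobs); Least covered: J3 (1 workers)

Worker degrees (jobs they can do): W1:3, W2:2, W3:3
Job degrees (workers who can do it): J1:3, J2:2, J3:1, J4:2

Maximum worker degree is 3, achieved by: W1, W3
Minimum job degree is 1, achieved by: J3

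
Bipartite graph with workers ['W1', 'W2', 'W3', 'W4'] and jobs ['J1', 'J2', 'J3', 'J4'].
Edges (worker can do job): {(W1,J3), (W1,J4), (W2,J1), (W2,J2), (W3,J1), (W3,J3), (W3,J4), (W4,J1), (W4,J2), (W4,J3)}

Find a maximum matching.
Matching: {(W1,J4), (W2,J2), (W3,J3), (W4,J1)}

Maximum matching (size 4):
  W1 → J4
  W2 → J2
  W3 → J3
  W4 → J1

Each worker is assigned to at most one job, and each job to at most one worker.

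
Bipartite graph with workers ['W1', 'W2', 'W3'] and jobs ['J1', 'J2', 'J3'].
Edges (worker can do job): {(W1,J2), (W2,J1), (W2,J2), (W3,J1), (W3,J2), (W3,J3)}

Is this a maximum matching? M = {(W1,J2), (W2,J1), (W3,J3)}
Yes, size 3 is maximum

Proposed matching has size 3.
Maximum matching size for this graph: 3.

This is a maximum matching.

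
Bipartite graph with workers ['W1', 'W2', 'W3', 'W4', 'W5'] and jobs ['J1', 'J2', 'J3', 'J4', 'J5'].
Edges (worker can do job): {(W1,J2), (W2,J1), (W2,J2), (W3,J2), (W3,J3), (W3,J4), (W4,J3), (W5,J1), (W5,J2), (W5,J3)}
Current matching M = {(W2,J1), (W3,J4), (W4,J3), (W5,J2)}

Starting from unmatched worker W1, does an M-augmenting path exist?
No augmenting path from W1

Alternating search from W1 reaches jobs: {J1, J2, J3}.
Every reachable job is already matched in M, and following those matched edges back to workers exposes no further unvisited jobs.
No M-augmenting path from W1 exists.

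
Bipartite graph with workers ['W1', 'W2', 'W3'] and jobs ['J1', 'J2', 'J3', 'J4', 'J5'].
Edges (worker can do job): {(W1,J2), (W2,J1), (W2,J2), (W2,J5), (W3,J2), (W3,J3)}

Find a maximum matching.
Matching: {(W1,J2), (W2,J1), (W3,J3)}

Maximum matching (size 3):
  W1 → J2
  W2 → J1
  W3 → J3

Each worker is assigned to at most one job, and each job to at most one worker.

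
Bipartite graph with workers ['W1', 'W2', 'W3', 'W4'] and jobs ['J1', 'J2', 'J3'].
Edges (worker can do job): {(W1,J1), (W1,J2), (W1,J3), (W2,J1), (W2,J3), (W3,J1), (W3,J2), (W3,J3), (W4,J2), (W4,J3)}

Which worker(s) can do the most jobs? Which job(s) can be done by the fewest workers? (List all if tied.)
Most versatile: W1, W3 (3 jobs); Least covered: J1, J2 (3 workers)

Worker degrees (jobs they can do): W1:3, W2:2, W3:3, W4:2
Job degrees (workers who can do it): J1:3, J2:3, J3:4

Maximum worker degree is 3, achieved by: W1, W3
Minimum job degree is 3, achieved by: J1, J2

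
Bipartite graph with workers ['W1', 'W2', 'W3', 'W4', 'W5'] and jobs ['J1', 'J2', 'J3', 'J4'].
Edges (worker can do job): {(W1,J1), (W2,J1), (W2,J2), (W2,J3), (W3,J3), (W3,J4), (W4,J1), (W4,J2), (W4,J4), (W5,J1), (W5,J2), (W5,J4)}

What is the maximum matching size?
Maximum matching size = 4

Maximum matching: {(W1,J1), (W3,J3), (W4,J2), (W5,J4)}
Size: 4

This assigns 4 workers to 4 distinct jobs.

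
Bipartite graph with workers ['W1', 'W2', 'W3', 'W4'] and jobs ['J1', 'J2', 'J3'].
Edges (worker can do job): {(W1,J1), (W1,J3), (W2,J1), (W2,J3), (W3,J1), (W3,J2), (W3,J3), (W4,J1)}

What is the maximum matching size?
Maximum matching size = 3

Maximum matching: {(W1,J3), (W3,J2), (W4,J1)}
Size: 3

This assigns 3 workers to 3 distinct jobs.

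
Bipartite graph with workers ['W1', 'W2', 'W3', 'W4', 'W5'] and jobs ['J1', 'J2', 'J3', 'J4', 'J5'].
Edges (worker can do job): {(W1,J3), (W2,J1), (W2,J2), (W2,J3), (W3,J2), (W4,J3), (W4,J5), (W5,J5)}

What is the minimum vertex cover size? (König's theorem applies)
Minimum vertex cover size = 4

By König's theorem: in bipartite graphs,
min vertex cover = max matching = 4

Maximum matching has size 4, so minimum vertex cover also has size 4.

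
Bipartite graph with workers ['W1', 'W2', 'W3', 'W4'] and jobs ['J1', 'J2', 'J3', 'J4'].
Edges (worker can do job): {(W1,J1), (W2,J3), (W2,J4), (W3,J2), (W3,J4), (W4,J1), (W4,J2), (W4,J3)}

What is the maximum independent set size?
Maximum independent set = 4

By König's theorem:
- Min vertex cover = Max matching = 4
- Max independent set = Total vertices - Min vertex cover
- Max independent set = 8 - 4 = 4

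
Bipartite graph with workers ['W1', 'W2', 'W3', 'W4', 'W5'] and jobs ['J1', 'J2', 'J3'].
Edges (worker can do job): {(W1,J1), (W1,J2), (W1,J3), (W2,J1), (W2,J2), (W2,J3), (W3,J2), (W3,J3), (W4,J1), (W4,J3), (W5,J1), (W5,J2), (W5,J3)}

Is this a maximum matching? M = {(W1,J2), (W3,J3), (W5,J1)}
Yes, size 3 is maximum

Proposed matching has size 3.
Maximum matching size for this graph: 3.

This is a maximum matching.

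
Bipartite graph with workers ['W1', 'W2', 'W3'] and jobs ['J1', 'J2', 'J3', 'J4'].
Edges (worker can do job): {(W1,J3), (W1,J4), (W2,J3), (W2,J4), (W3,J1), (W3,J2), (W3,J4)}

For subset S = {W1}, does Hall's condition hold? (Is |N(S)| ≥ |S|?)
Yes: |N(S)| = 2, |S| = 1

Subset S = {W1}
Neighbors N(S) = {J3, J4}

|N(S)| = 2, |S| = 1
Hall's condition: |N(S)| ≥ |S| is satisfied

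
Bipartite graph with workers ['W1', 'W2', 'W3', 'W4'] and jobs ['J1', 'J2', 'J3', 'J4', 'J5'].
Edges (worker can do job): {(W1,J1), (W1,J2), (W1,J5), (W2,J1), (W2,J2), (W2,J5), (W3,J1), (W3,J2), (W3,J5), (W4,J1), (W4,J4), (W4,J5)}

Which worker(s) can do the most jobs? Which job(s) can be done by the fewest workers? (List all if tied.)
Most versatile: W1, W2, W3, W4 (3 jobs); Least covered: J3 (0 workers)

Worker degrees (jobs they can do): W1:3, W2:3, W3:3, W4:3
Job degrees (workers who can do it): J1:4, J2:3, J3:0, J4:1, J5:4

Maximum worker degree is 3, achieved by: W1, W2, W3, W4
Minimum job degree is 0, achieved by: J3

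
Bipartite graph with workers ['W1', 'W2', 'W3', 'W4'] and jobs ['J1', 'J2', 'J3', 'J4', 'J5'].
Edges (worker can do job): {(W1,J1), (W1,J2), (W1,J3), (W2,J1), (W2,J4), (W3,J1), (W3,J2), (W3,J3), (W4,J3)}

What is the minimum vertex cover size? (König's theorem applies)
Minimum vertex cover size = 4

By König's theorem: in bipartite graphs,
min vertex cover = max matching = 4

Maximum matching has size 4, so minimum vertex cover also has size 4.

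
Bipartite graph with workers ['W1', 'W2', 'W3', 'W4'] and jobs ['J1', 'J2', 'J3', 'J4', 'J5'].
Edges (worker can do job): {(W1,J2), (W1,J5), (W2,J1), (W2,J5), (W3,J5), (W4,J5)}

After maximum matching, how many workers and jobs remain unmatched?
Unmatched: 1 workers, 2 jobs

Maximum matching size: 3
Workers: 4 total, 3 matched, 1 unmatched
Jobs: 5 total, 3 matched, 2 unmatched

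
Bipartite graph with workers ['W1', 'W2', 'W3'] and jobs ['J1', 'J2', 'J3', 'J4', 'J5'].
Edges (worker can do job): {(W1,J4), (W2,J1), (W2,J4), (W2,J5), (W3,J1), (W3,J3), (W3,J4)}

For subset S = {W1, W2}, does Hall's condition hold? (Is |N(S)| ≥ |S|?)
Yes: |N(S)| = 3, |S| = 2

Subset S = {W1, W2}
Neighbors N(S) = {J1, J4, J5}

|N(S)| = 3, |S| = 2
Hall's condition: |N(S)| ≥ |S| is satisfied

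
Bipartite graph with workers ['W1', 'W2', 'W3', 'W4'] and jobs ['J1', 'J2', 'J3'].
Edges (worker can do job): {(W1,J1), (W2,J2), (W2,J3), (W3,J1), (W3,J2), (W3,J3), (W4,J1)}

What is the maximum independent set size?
Maximum independent set = 4

By König's theorem:
- Min vertex cover = Max matching = 3
- Max independent set = Total vertices - Min vertex cover
- Max independent set = 7 - 3 = 4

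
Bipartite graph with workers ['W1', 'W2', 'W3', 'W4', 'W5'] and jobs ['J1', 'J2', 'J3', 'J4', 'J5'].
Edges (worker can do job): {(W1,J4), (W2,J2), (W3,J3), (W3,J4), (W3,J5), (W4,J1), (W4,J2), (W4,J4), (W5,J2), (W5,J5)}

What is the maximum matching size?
Maximum matching size = 5

Maximum matching: {(W1,J4), (W2,J2), (W3,J3), (W4,J1), (W5,J5)}
Size: 5

This assigns 5 workers to 5 distinct jobs.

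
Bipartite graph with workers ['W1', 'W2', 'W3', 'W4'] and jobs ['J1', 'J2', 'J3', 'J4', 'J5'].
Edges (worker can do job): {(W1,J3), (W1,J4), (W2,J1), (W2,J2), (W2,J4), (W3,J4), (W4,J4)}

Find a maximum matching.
Matching: {(W1,J3), (W2,J1), (W4,J4)}

Maximum matching (size 3):
  W1 → J3
  W2 → J1
  W4 → J4

Each worker is assigned to at most one job, and each job to at most one worker.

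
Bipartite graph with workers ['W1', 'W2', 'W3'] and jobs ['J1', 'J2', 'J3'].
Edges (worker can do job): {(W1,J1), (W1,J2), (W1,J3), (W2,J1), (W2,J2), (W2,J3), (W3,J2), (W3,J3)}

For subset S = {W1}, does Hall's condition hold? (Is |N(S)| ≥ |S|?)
Yes: |N(S)| = 3, |S| = 1

Subset S = {W1}
Neighbors N(S) = {J1, J2, J3}

|N(S)| = 3, |S| = 1
Hall's condition: |N(S)| ≥ |S| is satisfied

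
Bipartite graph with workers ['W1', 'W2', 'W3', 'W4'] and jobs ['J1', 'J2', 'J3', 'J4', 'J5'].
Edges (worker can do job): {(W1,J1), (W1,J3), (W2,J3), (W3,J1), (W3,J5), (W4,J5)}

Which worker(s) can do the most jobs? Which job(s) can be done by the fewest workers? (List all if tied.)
Most versatile: W1, W3 (2 jobs); Least covered: J2, J4 (0 workers)

Worker degrees (jobs they can do): W1:2, W2:1, W3:2, W4:1
Job degrees (workers who can do it): J1:2, J2:0, J3:2, J4:0, J5:2

Maximum worker degree is 2, achieved by: W1, W3
Minimum job degree is 0, achieved by: J2, J4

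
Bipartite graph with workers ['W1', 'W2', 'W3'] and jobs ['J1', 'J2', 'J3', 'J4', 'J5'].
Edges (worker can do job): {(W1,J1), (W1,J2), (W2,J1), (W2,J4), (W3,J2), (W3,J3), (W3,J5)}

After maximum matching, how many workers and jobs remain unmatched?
Unmatched: 0 workers, 2 jobs

Maximum matching size: 3
Workers: 3 total, 3 matched, 0 unmatched
Jobs: 5 total, 3 matched, 2 unmatched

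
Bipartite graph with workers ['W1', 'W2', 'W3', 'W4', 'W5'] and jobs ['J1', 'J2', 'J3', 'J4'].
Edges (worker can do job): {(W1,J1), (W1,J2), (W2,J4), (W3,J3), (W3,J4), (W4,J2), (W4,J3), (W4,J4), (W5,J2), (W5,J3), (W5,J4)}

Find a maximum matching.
Matching: {(W1,J1), (W3,J4), (W4,J3), (W5,J2)}

Maximum matching (size 4):
  W1 → J1
  W3 → J4
  W4 → J3
  W5 → J2

Each worker is assigned to at most one job, and each job to at most one worker.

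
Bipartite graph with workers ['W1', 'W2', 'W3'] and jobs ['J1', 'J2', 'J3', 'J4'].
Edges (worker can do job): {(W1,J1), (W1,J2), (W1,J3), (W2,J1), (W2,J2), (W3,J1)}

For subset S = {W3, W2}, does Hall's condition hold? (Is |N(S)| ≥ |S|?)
Yes: |N(S)| = 2, |S| = 2

Subset S = {W3, W2}
Neighbors N(S) = {J1, J2}

|N(S)| = 2, |S| = 2
Hall's condition: |N(S)| ≥ |S| is satisfied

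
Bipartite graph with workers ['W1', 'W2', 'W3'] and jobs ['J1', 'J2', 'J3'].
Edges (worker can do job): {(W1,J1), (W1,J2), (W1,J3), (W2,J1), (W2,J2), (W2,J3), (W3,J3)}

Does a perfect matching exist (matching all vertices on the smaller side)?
Yes, perfect matching exists (size 3)

Perfect matching: {(W1,J2), (W2,J1), (W3,J3)}
All 3 vertices on the smaller side are matched.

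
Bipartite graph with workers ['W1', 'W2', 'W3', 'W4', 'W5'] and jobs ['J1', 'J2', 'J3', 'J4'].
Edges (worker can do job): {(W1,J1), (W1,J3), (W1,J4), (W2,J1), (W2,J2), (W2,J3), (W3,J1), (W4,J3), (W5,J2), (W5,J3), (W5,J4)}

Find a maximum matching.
Matching: {(W1,J4), (W3,J1), (W4,J3), (W5,J2)}

Maximum matching (size 4):
  W1 → J4
  W3 → J1
  W4 → J3
  W5 → J2

Each worker is assigned to at most one job, and each job to at most one worker.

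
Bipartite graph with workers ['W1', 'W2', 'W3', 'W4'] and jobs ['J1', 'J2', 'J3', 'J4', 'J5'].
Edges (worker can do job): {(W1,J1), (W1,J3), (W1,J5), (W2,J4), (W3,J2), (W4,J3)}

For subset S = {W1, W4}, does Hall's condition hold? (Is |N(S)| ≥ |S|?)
Yes: |N(S)| = 3, |S| = 2

Subset S = {W1, W4}
Neighbors N(S) = {J1, J3, J5}

|N(S)| = 3, |S| = 2
Hall's condition: |N(S)| ≥ |S| is satisfied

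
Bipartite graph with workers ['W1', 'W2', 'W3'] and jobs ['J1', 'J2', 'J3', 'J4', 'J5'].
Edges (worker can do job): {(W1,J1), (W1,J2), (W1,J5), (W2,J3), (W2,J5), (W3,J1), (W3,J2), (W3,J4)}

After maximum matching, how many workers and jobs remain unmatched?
Unmatched: 0 workers, 2 jobs

Maximum matching size: 3
Workers: 3 total, 3 matched, 0 unmatched
Jobs: 5 total, 3 matched, 2 unmatched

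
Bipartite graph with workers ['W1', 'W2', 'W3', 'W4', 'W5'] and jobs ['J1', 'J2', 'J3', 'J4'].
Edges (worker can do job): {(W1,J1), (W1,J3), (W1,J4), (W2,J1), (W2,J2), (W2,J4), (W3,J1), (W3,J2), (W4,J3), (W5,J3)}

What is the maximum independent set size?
Maximum independent set = 5

By König's theorem:
- Min vertex cover = Max matching = 4
- Max independent set = Total vertices - Min vertex cover
- Max independent set = 9 - 4 = 5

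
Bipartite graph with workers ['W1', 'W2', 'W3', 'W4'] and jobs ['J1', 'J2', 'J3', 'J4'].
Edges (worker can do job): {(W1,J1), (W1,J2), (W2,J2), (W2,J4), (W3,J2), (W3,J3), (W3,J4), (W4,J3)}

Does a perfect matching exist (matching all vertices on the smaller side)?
Yes, perfect matching exists (size 4)

Perfect matching: {(W1,J1), (W2,J4), (W3,J2), (W4,J3)}
All 4 vertices on the smaller side are matched.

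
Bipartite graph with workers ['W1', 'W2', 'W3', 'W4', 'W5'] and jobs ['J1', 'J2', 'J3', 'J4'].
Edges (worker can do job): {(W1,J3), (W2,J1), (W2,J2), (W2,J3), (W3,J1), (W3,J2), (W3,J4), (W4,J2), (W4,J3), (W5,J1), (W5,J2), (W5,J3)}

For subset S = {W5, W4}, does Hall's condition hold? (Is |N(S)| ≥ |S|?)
Yes: |N(S)| = 3, |S| = 2

Subset S = {W5, W4}
Neighbors N(S) = {J1, J2, J3}

|N(S)| = 3, |S| = 2
Hall's condition: |N(S)| ≥ |S| is satisfied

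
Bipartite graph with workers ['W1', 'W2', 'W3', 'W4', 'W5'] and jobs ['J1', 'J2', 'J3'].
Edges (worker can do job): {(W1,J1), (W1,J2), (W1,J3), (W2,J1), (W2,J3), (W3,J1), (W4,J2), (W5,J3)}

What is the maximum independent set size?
Maximum independent set = 5

By König's theorem:
- Min vertex cover = Max matching = 3
- Max independent set = Total vertices - Min vertex cover
- Max independent set = 8 - 3 = 5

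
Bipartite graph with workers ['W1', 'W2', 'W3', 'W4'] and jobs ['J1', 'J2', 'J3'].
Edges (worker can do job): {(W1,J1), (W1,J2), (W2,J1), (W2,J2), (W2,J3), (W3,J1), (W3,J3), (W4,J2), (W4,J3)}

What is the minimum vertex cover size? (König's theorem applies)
Minimum vertex cover size = 3

By König's theorem: in bipartite graphs,
min vertex cover = max matching = 3

Maximum matching has size 3, so minimum vertex cover also has size 3.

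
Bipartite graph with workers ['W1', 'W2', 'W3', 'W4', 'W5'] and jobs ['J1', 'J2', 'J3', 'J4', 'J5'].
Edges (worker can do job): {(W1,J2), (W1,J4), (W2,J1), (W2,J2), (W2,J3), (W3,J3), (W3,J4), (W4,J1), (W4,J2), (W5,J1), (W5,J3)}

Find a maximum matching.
Matching: {(W1,J4), (W3,J3), (W4,J2), (W5,J1)}

Maximum matching (size 4):
  W1 → J4
  W3 → J3
  W4 → J2
  W5 → J1

Each worker is assigned to at most one job, and each job to at most one worker.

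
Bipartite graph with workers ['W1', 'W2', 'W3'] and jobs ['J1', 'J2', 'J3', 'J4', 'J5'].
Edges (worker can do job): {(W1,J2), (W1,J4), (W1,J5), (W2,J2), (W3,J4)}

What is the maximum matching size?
Maximum matching size = 3

Maximum matching: {(W1,J5), (W2,J2), (W3,J4)}
Size: 3

This assigns 3 workers to 3 distinct jobs.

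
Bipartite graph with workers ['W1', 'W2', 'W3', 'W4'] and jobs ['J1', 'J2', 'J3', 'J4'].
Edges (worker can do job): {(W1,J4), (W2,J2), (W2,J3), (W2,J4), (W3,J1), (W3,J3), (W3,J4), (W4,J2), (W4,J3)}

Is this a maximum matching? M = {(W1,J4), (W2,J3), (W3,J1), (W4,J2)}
Yes, size 4 is maximum

Proposed matching has size 4.
Maximum matching size for this graph: 4.

This is a maximum matching.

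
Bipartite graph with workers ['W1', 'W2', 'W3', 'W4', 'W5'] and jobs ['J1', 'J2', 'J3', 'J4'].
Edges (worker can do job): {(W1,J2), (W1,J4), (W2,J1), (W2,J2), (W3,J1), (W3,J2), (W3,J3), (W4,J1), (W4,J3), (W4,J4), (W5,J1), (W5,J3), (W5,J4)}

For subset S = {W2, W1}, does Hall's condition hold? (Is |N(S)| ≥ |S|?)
Yes: |N(S)| = 3, |S| = 2

Subset S = {W2, W1}
Neighbors N(S) = {J1, J2, J4}

|N(S)| = 3, |S| = 2
Hall's condition: |N(S)| ≥ |S| is satisfied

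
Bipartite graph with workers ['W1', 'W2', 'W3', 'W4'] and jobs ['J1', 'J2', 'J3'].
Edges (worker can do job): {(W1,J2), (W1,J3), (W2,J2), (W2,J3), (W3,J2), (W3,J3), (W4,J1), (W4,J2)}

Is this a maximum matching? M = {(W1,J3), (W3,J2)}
No, size 2 is not maximum

Proposed matching has size 2.
Maximum matching size for this graph: 3.

This is NOT maximum - can be improved to size 3.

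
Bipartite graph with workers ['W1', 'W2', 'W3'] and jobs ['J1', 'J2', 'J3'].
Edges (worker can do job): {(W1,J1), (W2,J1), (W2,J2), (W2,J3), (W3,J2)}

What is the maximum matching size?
Maximum matching size = 3

Maximum matching: {(W1,J1), (W2,J3), (W3,J2)}
Size: 3

This assigns 3 workers to 3 distinct jobs.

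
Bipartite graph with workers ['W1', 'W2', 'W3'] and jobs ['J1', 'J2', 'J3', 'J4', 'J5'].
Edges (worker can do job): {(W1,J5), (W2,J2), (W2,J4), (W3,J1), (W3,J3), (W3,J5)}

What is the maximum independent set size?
Maximum independent set = 5

By König's theorem:
- Min vertex cover = Max matching = 3
- Max independent set = Total vertices - Min vertex cover
- Max independent set = 8 - 3 = 5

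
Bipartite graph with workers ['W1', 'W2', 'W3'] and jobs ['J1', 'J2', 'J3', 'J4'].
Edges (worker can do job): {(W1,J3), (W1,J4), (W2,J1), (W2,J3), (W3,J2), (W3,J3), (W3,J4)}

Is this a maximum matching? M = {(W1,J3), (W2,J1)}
No, size 2 is not maximum

Proposed matching has size 2.
Maximum matching size for this graph: 3.

This is NOT maximum - can be improved to size 3.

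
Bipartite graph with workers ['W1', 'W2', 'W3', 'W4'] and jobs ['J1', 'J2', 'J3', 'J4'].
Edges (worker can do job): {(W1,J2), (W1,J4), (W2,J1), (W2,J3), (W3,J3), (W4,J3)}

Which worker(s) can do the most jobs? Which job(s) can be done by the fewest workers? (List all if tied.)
Most versatile: W1, W2 (2 jobs); Least covered: J1, J2, J4 (1 workers)

Worker degrees (jobs they can do): W1:2, W2:2, W3:1, W4:1
Job degrees (workers who can do it): J1:1, J2:1, J3:3, J4:1

Maximum worker degree is 2, achieved by: W1, W2
Minimum job degree is 1, achieved by: J1, J2, J4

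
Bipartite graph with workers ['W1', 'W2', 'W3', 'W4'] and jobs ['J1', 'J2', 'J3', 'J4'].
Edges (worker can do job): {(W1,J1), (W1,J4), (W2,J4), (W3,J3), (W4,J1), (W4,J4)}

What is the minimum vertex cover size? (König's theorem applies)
Minimum vertex cover size = 3

By König's theorem: in bipartite graphs,
min vertex cover = max matching = 3

Maximum matching has size 3, so minimum vertex cover also has size 3.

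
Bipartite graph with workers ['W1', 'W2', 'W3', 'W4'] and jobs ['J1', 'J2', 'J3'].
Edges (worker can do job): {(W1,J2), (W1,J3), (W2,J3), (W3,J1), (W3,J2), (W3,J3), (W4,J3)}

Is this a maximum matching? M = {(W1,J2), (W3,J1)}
No, size 2 is not maximum

Proposed matching has size 2.
Maximum matching size for this graph: 3.

This is NOT maximum - can be improved to size 3.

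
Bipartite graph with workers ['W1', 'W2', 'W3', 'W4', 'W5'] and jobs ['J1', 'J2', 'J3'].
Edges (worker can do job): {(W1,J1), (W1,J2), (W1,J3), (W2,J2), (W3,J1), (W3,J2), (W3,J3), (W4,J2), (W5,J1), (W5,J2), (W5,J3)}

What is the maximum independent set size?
Maximum independent set = 5

By König's theorem:
- Min vertex cover = Max matching = 3
- Max independent set = Total vertices - Min vertex cover
- Max independent set = 8 - 3 = 5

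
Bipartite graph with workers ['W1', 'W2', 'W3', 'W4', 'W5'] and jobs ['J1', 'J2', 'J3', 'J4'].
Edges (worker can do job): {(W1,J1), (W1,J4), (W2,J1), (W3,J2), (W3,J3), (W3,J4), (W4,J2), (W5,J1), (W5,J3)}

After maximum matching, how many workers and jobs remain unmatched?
Unmatched: 1 workers, 0 jobs

Maximum matching size: 4
Workers: 5 total, 4 matched, 1 unmatched
Jobs: 4 total, 4 matched, 0 unmatched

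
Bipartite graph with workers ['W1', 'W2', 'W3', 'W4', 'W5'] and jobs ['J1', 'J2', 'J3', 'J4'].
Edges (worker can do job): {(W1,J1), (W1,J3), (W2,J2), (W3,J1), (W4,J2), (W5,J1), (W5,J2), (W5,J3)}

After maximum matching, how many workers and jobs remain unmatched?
Unmatched: 2 workers, 1 jobs

Maximum matching size: 3
Workers: 5 total, 3 matched, 2 unmatched
Jobs: 4 total, 3 matched, 1 unmatched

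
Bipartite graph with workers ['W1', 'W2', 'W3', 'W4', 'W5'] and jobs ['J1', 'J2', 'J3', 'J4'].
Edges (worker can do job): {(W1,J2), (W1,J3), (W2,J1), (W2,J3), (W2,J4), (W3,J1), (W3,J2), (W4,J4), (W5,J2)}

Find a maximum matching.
Matching: {(W1,J3), (W2,J1), (W3,J2), (W4,J4)}

Maximum matching (size 4):
  W1 → J3
  W2 → J1
  W3 → J2
  W4 → J4

Each worker is assigned to at most one job, and each job to at most one worker.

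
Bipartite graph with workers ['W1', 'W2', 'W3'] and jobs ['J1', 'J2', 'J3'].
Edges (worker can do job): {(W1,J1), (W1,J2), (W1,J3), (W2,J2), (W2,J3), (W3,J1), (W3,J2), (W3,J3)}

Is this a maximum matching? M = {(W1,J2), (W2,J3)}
No, size 2 is not maximum

Proposed matching has size 2.
Maximum matching size for this graph: 3.

This is NOT maximum - can be improved to size 3.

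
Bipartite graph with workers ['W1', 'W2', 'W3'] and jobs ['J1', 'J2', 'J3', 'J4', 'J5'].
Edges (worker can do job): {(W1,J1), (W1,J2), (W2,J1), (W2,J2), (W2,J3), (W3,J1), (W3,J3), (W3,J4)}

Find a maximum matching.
Matching: {(W1,J2), (W2,J3), (W3,J1)}

Maximum matching (size 3):
  W1 → J2
  W2 → J3
  W3 → J1

Each worker is assigned to at most one job, and each job to at most one worker.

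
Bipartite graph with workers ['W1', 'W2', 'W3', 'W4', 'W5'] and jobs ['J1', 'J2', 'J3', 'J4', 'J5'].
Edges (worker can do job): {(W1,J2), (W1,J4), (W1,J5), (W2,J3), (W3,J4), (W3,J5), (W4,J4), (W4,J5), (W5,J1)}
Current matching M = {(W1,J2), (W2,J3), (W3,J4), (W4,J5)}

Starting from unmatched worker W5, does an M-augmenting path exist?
Yes: W5 → J1

An M-augmenting path alternates non-matching / matching edges, starting and ending at unmatched vertices.
Path: W5 → J1
(J1 is unmatched in M, so the path is augmenting.)
Flipping edges along this path would increase |M| from 4 to 5.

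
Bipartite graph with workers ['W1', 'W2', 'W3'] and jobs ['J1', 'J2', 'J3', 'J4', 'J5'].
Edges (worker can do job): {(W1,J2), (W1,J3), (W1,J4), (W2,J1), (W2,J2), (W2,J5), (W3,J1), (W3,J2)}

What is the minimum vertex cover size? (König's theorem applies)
Minimum vertex cover size = 3

By König's theorem: in bipartite graphs,
min vertex cover = max matching = 3

Maximum matching has size 3, so minimum vertex cover also has size 3.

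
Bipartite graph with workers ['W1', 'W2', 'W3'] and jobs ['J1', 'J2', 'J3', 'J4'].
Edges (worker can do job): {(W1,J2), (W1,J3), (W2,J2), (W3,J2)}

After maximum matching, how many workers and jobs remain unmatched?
Unmatched: 1 workers, 2 jobs

Maximum matching size: 2
Workers: 3 total, 2 matched, 1 unmatched
Jobs: 4 total, 2 matched, 2 unmatched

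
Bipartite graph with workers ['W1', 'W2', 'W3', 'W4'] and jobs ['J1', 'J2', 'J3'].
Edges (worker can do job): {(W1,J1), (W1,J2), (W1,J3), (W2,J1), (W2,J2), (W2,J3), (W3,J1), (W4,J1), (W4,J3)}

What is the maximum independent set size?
Maximum independent set = 4

By König's theorem:
- Min vertex cover = Max matching = 3
- Max independent set = Total vertices - Min vertex cover
- Max independent set = 7 - 3 = 4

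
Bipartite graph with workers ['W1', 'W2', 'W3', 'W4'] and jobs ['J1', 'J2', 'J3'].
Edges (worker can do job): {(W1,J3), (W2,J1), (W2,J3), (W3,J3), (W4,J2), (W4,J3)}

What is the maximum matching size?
Maximum matching size = 3

Maximum matching: {(W2,J1), (W3,J3), (W4,J2)}
Size: 3

This assigns 3 workers to 3 distinct jobs.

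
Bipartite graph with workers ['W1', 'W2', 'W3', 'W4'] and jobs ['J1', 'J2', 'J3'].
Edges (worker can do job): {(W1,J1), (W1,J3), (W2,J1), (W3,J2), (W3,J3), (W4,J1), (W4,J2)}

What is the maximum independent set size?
Maximum independent set = 4

By König's theorem:
- Min vertex cover = Max matching = 3
- Max independent set = Total vertices - Min vertex cover
- Max independent set = 7 - 3 = 4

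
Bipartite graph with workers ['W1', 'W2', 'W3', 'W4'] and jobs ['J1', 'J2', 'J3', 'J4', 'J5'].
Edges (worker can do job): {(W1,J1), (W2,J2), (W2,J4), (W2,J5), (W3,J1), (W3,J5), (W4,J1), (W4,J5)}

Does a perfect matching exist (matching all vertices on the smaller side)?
No, maximum matching has size 3 < 4

Maximum matching has size 3, need 4 for perfect matching.
Unmatched workers: ['W1']
Unmatched jobs: ['J3', 'J2']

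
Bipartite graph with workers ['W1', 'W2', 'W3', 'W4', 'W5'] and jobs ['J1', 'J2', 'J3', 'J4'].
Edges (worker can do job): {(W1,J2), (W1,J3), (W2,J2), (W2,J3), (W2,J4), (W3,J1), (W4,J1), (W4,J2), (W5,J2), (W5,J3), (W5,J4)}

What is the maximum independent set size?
Maximum independent set = 5

By König's theorem:
- Min vertex cover = Max matching = 4
- Max independent set = Total vertices - Min vertex cover
- Max independent set = 9 - 4 = 5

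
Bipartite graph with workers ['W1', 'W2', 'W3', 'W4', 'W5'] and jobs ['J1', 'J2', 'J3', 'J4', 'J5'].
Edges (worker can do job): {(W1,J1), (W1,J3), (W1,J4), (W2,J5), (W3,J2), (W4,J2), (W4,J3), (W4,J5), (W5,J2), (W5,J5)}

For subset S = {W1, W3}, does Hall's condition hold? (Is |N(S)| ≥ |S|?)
Yes: |N(S)| = 4, |S| = 2

Subset S = {W1, W3}
Neighbors N(S) = {J1, J2, J3, J4}

|N(S)| = 4, |S| = 2
Hall's condition: |N(S)| ≥ |S| is satisfied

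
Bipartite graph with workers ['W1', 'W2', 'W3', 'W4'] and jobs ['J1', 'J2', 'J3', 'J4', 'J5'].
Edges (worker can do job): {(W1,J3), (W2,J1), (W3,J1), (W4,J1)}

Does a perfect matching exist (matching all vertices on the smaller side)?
No, maximum matching has size 2 < 4

Maximum matching has size 2, need 4 for perfect matching.
Unmatched workers: ['W3', 'W2']
Unmatched jobs: ['J5', 'J2', 'J4']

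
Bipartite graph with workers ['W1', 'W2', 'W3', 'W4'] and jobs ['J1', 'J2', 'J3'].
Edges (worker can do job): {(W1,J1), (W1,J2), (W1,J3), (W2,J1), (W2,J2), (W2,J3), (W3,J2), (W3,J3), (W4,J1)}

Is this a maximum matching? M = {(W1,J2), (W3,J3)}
No, size 2 is not maximum

Proposed matching has size 2.
Maximum matching size for this graph: 3.

This is NOT maximum - can be improved to size 3.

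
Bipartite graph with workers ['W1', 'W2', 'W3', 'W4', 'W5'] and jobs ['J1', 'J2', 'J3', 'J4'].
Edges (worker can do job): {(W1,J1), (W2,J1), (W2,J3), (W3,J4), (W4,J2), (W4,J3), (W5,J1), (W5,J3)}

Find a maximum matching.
Matching: {(W2,J3), (W3,J4), (W4,J2), (W5,J1)}

Maximum matching (size 4):
  W2 → J3
  W3 → J4
  W4 → J2
  W5 → J1

Each worker is assigned to at most one job, and each job to at most one worker.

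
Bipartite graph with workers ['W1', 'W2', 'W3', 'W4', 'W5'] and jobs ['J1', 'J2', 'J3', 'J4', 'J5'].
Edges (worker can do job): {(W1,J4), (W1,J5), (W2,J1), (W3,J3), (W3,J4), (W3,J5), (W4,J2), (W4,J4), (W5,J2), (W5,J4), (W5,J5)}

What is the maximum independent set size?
Maximum independent set = 5

By König's theorem:
- Min vertex cover = Max matching = 5
- Max independent set = Total vertices - Min vertex cover
- Max independent set = 10 - 5 = 5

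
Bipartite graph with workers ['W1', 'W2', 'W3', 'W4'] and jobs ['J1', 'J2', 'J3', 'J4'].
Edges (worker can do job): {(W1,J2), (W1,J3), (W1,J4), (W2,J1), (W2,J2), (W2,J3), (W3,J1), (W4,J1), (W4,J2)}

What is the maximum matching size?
Maximum matching size = 4

Maximum matching: {(W1,J4), (W2,J3), (W3,J1), (W4,J2)}
Size: 4

This assigns 4 workers to 4 distinct jobs.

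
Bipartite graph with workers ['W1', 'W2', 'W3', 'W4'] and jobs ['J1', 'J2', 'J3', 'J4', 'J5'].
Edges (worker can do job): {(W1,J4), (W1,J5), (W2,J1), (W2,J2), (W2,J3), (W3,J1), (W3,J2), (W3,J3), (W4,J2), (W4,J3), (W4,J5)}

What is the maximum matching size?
Maximum matching size = 4

Maximum matching: {(W1,J4), (W2,J1), (W3,J3), (W4,J2)}
Size: 4

This assigns 4 workers to 4 distinct jobs.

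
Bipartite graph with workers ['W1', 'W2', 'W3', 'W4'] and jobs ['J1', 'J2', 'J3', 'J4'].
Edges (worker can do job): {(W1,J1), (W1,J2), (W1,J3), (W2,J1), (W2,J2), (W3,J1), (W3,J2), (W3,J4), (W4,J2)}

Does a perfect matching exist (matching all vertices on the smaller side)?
Yes, perfect matching exists (size 4)

Perfect matching: {(W1,J3), (W2,J1), (W3,J4), (W4,J2)}
All 4 vertices on the smaller side are matched.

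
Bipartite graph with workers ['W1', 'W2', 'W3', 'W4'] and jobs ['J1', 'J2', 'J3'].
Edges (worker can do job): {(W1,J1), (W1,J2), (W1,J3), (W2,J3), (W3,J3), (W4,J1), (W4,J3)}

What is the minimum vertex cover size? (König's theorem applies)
Minimum vertex cover size = 3

By König's theorem: in bipartite graphs,
min vertex cover = max matching = 3

Maximum matching has size 3, so minimum vertex cover also has size 3.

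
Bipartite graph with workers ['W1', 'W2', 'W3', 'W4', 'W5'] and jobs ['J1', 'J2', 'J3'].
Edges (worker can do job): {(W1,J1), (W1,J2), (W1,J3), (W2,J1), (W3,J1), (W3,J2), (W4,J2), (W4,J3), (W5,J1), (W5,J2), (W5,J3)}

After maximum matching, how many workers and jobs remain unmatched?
Unmatched: 2 workers, 0 jobs

Maximum matching size: 3
Workers: 5 total, 3 matched, 2 unmatched
Jobs: 3 total, 3 matched, 0 unmatched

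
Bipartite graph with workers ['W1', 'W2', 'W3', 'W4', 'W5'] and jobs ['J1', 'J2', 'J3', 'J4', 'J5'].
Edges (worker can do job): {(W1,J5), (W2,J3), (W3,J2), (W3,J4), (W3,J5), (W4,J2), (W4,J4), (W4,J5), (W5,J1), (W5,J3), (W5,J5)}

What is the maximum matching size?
Maximum matching size = 5

Maximum matching: {(W1,J5), (W2,J3), (W3,J2), (W4,J4), (W5,J1)}
Size: 5

This assigns 5 workers to 5 distinct jobs.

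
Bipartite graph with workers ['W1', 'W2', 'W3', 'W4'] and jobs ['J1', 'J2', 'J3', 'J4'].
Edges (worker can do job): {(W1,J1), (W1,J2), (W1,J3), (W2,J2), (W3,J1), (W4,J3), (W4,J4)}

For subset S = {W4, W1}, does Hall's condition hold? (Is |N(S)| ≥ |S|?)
Yes: |N(S)| = 4, |S| = 2

Subset S = {W4, W1}
Neighbors N(S) = {J1, J2, J3, J4}

|N(S)| = 4, |S| = 2
Hall's condition: |N(S)| ≥ |S| is satisfied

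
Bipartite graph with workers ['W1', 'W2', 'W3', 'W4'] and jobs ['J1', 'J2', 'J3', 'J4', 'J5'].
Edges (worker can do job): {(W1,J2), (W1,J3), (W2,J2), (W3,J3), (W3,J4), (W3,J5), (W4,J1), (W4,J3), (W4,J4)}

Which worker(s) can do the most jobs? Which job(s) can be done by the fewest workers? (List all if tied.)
Most versatile: W3, W4 (3 jobs); Least covered: J1, J5 (1 workers)

Worker degrees (jobs they can do): W1:2, W2:1, W3:3, W4:3
Job degrees (workers who can do it): J1:1, J2:2, J3:3, J4:2, J5:1

Maximum worker degree is 3, achieved by: W3, W4
Minimum job degree is 1, achieved by: J1, J5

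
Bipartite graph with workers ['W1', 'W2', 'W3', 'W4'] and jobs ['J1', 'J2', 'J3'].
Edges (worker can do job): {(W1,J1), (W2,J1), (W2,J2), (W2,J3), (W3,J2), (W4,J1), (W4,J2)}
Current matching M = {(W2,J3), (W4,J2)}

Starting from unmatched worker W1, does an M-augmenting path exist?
Yes: W1 → J1

An M-augmenting path alternates non-matching / matching edges, starting and ending at unmatched vertices.
Path: W1 → J1
(J1 is unmatched in M, so the path is augmenting.)
Flipping edges along this path would increase |M| from 2 to 3.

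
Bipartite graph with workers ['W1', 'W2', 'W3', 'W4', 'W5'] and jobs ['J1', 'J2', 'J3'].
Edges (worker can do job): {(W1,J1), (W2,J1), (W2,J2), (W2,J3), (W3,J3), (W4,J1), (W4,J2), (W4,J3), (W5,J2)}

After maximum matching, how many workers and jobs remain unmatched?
Unmatched: 2 workers, 0 jobs

Maximum matching size: 3
Workers: 5 total, 3 matched, 2 unmatched
Jobs: 3 total, 3 matched, 0 unmatched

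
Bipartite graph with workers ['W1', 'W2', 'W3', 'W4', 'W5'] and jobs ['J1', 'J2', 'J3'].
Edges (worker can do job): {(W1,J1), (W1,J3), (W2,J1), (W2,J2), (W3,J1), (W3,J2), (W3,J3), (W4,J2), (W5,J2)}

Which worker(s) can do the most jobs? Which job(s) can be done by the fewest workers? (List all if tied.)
Most versatile: W3 (3 jobs); Least covered: J3 (2 workers)

Worker degrees (jobs they can do): W1:2, W2:2, W3:3, W4:1, W5:1
Job degrees (workers who can do it): J1:3, J2:4, J3:2

Maximum worker degree is 3, achieved by: W3
Minimum job degree is 2, achieved by: J3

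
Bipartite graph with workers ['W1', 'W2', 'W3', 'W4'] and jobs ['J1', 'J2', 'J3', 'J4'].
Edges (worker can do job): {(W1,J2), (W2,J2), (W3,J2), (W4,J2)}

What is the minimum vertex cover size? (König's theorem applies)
Minimum vertex cover size = 1

By König's theorem: in bipartite graphs,
min vertex cover = max matching = 1

Maximum matching has size 1, so minimum vertex cover also has size 1.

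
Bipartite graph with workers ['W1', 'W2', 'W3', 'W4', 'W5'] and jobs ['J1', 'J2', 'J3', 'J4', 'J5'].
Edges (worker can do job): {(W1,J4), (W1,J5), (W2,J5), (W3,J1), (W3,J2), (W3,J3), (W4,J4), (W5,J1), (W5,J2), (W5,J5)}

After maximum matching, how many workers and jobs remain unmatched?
Unmatched: 1 workers, 1 jobs

Maximum matching size: 4
Workers: 5 total, 4 matched, 1 unmatched
Jobs: 5 total, 4 matched, 1 unmatched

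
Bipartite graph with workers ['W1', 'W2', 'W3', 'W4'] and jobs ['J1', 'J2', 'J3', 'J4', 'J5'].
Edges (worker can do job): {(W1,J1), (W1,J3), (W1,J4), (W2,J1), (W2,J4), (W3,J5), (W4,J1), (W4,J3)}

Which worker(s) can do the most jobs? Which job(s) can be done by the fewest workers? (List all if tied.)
Most versatile: W1 (3 jobs); Least covered: J2 (0 workers)

Worker degrees (jobs they can do): W1:3, W2:2, W3:1, W4:2
Job degrees (workers who can do it): J1:3, J2:0, J3:2, J4:2, J5:1

Maximum worker degree is 3, achieved by: W1
Minimum job degree is 0, achieved by: J2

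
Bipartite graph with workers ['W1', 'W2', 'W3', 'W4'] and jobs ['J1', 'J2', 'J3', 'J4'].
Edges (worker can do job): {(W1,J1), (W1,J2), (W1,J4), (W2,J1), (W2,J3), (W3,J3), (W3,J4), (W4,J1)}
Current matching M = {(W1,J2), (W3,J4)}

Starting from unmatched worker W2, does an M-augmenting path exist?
Yes: W2 → J3

An M-augmenting path alternates non-matching / matching edges, starting and ending at unmatched vertices.
Path: W2 → J3
(J3 is unmatched in M, so the path is augmenting.)
Flipping edges along this path would increase |M| from 2 to 3.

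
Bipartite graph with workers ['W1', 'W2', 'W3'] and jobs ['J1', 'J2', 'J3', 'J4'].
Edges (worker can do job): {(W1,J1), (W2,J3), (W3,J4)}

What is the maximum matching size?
Maximum matching size = 3

Maximum matching: {(W1,J1), (W2,J3), (W3,J4)}
Size: 3

This assigns 3 workers to 3 distinct jobs.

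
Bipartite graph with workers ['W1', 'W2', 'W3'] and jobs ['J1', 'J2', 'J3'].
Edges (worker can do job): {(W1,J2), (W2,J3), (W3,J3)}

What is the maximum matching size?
Maximum matching size = 2

Maximum matching: {(W1,J2), (W3,J3)}
Size: 2

This assigns 2 workers to 2 distinct jobs.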